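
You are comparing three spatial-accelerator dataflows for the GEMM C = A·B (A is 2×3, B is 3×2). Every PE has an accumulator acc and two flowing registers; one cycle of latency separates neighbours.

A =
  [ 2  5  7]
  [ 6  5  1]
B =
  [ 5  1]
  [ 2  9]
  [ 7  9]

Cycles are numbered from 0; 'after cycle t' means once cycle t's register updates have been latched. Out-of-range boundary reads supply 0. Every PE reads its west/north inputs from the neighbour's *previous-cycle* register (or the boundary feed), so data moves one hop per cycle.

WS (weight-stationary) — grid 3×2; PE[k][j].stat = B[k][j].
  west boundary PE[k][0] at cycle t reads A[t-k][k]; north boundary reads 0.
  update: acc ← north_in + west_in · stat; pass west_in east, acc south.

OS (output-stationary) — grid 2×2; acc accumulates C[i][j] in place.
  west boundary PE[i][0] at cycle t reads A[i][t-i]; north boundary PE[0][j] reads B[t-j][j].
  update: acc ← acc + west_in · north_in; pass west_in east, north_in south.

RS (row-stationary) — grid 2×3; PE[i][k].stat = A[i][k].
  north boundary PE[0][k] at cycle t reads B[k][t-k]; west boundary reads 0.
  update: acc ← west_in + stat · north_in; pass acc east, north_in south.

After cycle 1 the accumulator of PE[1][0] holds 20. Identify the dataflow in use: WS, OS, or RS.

dataflow = WS

— WS: 3×2; PE[1][0] trace:
  0: (1,0).acc=0  regs=<0,0>
  1: (1,0).acc=20  regs=<5,20>
— OS: 2×2; PE[1][0] trace:
  0: (1,0).acc=0  regs=<0,0>
  1: (1,0).acc=30  regs=<6,5>
— RS: 2×3; PE[1][0] trace:
  0: (1,0).acc=0  regs=<0,0>
  1: (1,0).acc=30  regs=<30,5>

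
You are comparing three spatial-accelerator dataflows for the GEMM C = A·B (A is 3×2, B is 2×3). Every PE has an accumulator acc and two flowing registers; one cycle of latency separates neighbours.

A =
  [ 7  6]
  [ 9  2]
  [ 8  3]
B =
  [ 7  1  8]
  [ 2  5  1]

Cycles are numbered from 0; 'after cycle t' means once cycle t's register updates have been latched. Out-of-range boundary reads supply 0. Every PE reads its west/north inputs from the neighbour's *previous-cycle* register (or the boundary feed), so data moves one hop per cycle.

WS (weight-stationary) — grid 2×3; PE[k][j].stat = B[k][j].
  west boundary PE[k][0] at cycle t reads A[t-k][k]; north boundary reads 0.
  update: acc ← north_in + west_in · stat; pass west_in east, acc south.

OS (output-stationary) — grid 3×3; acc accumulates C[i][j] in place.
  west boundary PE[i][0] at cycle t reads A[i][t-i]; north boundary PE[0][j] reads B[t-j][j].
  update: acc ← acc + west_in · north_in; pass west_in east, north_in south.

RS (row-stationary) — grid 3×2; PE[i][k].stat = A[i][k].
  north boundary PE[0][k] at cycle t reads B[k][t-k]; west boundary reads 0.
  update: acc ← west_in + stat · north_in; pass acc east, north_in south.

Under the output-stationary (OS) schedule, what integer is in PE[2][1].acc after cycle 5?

PE[2][1].acc = 23

OS (3×3). Following PE[2][1] plus its west/north inputs:
  0: (1,1).acc=0  regs=<0,0>
  0: (2,0).acc=0  regs=<0,0>
  0: (2,1).acc=0  regs=<0,0>
  1: (1,1).acc=0  regs=<0,0>
  1: (2,0).acc=0  regs=<0,0>
  1: (2,1).acc=0  regs=<0,0>
  2: (1,1).acc=9  regs=<9,1>
  2: (2,0).acc=56  regs=<8,7>
  2: (2,1).acc=0  regs=<0,0>
  3: (1,1).acc=19  regs=<2,5>
  3: (2,0).acc=62  regs=<3,2>
  3: (2,1).acc=8  regs=<8,1>
  4: (1,1).acc=19  regs=<0,0>
  4: (2,0).acc=62  regs=<0,0>
  4: (2,1).acc=23  regs=<3,5>
  5: (1,1).acc=19  regs=<0,0>
  5: (2,0).acc=62  regs=<0,0>
  5: (2,1).acc=23  regs=<0,0>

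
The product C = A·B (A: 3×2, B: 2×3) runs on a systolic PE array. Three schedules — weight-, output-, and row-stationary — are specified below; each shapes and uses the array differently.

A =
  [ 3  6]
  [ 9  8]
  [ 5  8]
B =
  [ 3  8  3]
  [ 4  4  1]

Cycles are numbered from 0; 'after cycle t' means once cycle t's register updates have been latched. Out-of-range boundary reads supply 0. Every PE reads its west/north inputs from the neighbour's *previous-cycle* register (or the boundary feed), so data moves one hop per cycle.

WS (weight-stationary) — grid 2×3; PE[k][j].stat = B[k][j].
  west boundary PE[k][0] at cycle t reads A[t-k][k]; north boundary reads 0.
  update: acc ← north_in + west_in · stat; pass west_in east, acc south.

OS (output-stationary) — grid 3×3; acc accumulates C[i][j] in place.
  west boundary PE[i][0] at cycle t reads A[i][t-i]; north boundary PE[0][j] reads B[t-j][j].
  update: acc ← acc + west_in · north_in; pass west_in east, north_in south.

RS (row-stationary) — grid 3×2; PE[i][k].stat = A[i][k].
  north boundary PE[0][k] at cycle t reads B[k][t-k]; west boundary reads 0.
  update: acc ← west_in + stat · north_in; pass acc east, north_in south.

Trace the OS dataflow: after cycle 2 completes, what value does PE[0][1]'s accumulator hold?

OS (3×3). Following PE[0][1] plus its west/north inputs:
  c0 r0c0: 9 / 3 / 3
  c0 r0c1: 0 / 0 / 0
  c1 r0c0: 33 / 6 / 4
  c1 r0c1: 24 / 3 / 8
  c2 r0c0: 33 / 0 / 0
  c2 r0c1: 48 / 6 / 4

PE[0][1].acc = 48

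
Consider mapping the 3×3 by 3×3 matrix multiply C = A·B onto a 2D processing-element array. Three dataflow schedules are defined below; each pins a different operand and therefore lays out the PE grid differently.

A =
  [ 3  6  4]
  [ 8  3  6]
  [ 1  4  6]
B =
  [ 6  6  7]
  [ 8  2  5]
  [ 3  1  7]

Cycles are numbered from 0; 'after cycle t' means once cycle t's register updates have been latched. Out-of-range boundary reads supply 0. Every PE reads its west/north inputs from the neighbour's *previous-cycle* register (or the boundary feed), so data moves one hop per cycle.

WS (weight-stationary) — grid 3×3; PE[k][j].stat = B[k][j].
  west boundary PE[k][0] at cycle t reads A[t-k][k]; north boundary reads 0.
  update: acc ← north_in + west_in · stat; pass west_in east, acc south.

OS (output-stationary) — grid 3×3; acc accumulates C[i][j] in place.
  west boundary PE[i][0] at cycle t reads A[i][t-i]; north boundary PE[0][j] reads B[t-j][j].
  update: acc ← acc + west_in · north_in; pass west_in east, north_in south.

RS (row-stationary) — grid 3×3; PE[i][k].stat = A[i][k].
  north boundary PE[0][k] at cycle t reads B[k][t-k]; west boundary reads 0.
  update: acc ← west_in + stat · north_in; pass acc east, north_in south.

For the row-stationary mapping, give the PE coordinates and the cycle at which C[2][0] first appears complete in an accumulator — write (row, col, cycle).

(row, col, cycle) = (2, 2, 4)

RS: C[2][0] accumulates in PE[2][2]:
  after 0 — PE[2][2] acc=0, pass-E 0, pass-S 0
  after 1 — PE[2][2] acc=0, pass-E 0, pass-S 0
  after 2 — PE[2][2] acc=0, pass-E 0, pass-S 0
  after 3 — PE[2][2] acc=0, pass-E 0, pass-S 0
  after 4 — PE[2][2] acc=56, pass-E 56, pass-S 3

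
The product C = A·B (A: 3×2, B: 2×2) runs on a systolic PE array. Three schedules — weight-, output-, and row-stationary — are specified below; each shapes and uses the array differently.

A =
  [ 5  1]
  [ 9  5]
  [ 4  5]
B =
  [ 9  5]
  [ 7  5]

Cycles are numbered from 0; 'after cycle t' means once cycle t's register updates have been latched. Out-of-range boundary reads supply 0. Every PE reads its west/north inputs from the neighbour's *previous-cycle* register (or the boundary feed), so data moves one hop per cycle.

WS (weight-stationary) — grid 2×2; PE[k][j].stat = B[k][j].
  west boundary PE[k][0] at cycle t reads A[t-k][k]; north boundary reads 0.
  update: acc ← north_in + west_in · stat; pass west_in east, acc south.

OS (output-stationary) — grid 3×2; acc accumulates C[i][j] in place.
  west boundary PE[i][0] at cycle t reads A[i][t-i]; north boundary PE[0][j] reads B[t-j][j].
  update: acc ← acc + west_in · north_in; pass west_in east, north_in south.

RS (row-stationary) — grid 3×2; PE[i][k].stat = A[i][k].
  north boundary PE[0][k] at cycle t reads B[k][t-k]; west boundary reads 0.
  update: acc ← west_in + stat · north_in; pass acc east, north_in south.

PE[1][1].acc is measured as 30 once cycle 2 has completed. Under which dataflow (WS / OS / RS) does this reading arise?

dataflow = WS

WS [2×2] PE[1][1] across cycles:
  step 0 · PE1,1: acc=0; fwd→0 fwd↓0
  step 1 · PE1,1: acc=0; fwd→0 fwd↓0
  step 2 · PE1,1: acc=30; fwd→1 fwd↓30
OS [3×2] PE[1][1] across cycles:
  step 0 · PE1,1: acc=0; fwd→0 fwd↓0
  step 1 · PE1,1: acc=0; fwd→0 fwd↓0
  step 2 · PE1,1: acc=45; fwd→9 fwd↓5
RS [3×2] PE[1][1] across cycles:
  step 0 · PE1,1: acc=0; fwd→0 fwd↓0
  step 1 · PE1,1: acc=0; fwd→0 fwd↓0
  step 2 · PE1,1: acc=116; fwd→116 fwd↓7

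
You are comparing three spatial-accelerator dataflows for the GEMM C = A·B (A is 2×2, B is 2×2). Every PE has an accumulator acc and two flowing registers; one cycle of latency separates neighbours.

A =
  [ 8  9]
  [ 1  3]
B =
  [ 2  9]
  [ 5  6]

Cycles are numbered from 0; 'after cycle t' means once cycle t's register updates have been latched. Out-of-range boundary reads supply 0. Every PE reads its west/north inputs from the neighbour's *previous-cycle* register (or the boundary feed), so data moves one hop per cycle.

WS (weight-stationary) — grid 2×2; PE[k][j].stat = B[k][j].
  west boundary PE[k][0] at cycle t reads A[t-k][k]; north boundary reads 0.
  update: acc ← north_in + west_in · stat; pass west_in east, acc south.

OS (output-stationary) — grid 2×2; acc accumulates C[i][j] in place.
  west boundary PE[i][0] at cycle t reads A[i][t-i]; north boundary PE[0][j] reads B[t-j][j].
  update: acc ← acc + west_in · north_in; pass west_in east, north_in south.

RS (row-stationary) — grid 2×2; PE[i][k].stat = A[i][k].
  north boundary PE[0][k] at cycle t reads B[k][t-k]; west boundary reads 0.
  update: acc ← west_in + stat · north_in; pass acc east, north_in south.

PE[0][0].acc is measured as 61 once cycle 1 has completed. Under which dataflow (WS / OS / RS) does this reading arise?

WS [2×2] PE[0][0] across cycles:
  @0  [0,0]  acc 16  |  →8  ↓16
  @1  [0,0]  acc 2  |  →1  ↓2
OS [2×2] PE[0][0] across cycles:
  @0  [0,0]  acc 16  |  →8  ↓2
  @1  [0,0]  acc 61  |  →9  ↓5
RS [2×2] PE[0][0] across cycles:
  @0  [0,0]  acc 16  |  →16  ↓2
  @1  [0,0]  acc 72  |  →72  ↓9

dataflow = OS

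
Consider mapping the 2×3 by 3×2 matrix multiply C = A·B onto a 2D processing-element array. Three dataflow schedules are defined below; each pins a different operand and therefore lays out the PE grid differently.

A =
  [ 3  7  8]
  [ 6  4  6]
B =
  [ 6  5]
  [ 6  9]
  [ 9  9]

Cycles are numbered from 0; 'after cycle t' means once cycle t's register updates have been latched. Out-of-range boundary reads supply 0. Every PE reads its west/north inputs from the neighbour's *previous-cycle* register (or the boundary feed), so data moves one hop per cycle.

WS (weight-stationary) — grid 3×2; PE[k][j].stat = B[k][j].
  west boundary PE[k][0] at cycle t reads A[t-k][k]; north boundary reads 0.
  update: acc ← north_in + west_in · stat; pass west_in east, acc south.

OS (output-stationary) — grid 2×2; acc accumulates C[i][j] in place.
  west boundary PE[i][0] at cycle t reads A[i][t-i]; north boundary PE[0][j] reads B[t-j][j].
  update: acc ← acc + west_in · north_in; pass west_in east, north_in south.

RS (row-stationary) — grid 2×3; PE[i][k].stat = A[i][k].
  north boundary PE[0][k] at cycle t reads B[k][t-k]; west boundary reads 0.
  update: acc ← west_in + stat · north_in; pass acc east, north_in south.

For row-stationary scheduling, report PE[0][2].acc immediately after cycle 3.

PE[0][2].acc = 150

RS 2×3: PE[0][2] cycle-by-cycle (with neighbour feeds):
  @0  [0,1]  acc 0  |  →0  ↓0
  @0  [0,2]  acc 0  |  →0  ↓0
  @1  [0,1]  acc 60  |  →60  ↓6
  @1  [0,2]  acc 0  |  →0  ↓0
  @2  [0,1]  acc 78  |  →78  ↓9
  @2  [0,2]  acc 132  |  →132  ↓9
  @3  [0,1]  acc 0  |  →0  ↓0
  @3  [0,2]  acc 150  |  →150  ↓9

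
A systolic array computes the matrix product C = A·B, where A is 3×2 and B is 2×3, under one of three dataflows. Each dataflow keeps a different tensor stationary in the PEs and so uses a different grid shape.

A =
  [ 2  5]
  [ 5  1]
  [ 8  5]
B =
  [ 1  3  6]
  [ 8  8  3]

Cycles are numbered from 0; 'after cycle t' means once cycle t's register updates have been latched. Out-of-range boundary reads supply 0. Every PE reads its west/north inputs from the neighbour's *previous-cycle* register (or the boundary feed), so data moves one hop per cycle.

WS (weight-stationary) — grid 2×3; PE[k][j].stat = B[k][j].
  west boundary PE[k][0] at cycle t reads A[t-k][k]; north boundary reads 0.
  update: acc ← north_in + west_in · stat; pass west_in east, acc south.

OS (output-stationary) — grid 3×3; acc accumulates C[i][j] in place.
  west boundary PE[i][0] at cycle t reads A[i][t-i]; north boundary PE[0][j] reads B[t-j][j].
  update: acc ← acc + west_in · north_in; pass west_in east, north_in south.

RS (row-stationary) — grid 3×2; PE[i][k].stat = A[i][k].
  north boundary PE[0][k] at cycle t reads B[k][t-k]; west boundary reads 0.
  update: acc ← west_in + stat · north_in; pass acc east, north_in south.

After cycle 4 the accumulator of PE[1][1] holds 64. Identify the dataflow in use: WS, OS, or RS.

dataflow = WS

— WS: 2×3; PE[1][1] trace:
  cycle 0: PE[1][1] → acc 0, east 0, south 0
  cycle 1: PE[1][1] → acc 0, east 0, south 0
  cycle 2: PE[1][1] → acc 46, east 5, south 46
  cycle 3: PE[1][1] → acc 23, east 1, south 23
  cycle 4: PE[1][1] → acc 64, east 5, south 64
— OS: 3×3; PE[1][1] trace:
  cycle 0: PE[1][1] → acc 0, east 0, south 0
  cycle 1: PE[1][1] → acc 0, east 0, south 0
  cycle 2: PE[1][1] → acc 15, east 5, south 3
  cycle 3: PE[1][1] → acc 23, east 1, south 8
  cycle 4: PE[1][1] → acc 23, east 0, south 0
— RS: 3×2; PE[1][1] trace:
  cycle 0: PE[1][1] → acc 0, east 0, south 0
  cycle 1: PE[1][1] → acc 0, east 0, south 0
  cycle 2: PE[1][1] → acc 13, east 13, south 8
  cycle 3: PE[1][1] → acc 23, east 23, south 8
  cycle 4: PE[1][1] → acc 33, east 33, south 3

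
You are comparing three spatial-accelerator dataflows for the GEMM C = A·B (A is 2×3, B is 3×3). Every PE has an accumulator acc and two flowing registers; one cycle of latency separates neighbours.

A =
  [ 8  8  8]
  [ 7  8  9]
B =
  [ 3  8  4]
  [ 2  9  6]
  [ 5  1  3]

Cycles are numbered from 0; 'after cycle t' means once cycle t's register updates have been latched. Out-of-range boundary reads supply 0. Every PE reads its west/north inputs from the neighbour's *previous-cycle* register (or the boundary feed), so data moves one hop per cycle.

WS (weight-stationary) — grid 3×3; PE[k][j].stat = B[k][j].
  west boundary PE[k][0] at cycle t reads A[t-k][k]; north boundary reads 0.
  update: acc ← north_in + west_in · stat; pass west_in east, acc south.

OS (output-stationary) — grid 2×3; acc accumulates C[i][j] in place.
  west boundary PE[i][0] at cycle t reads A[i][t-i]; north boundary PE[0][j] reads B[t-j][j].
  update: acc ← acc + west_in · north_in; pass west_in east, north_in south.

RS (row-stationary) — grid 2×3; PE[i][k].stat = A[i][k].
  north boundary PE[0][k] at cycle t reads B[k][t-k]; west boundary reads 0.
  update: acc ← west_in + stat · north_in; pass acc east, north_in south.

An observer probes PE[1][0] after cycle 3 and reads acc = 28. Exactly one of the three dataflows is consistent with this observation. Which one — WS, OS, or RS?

dataflow = RS

Under WS (3×3), PE[1][0]:
  c0 r1c0: 0 / 0 / 0
  c1 r1c0: 40 / 8 / 40
  c2 r1c0: 37 / 8 / 37
  c3 r1c0: 0 / 0 / 0
Under OS (2×3), PE[1][0]:
  c0 r1c0: 0 / 0 / 0
  c1 r1c0: 21 / 7 / 3
  c2 r1c0: 37 / 8 / 2
  c3 r1c0: 82 / 9 / 5
Under RS (2×3), PE[1][0]:
  c0 r1c0: 0 / 0 / 0
  c1 r1c0: 21 / 21 / 3
  c2 r1c0: 56 / 56 / 8
  c3 r1c0: 28 / 28 / 4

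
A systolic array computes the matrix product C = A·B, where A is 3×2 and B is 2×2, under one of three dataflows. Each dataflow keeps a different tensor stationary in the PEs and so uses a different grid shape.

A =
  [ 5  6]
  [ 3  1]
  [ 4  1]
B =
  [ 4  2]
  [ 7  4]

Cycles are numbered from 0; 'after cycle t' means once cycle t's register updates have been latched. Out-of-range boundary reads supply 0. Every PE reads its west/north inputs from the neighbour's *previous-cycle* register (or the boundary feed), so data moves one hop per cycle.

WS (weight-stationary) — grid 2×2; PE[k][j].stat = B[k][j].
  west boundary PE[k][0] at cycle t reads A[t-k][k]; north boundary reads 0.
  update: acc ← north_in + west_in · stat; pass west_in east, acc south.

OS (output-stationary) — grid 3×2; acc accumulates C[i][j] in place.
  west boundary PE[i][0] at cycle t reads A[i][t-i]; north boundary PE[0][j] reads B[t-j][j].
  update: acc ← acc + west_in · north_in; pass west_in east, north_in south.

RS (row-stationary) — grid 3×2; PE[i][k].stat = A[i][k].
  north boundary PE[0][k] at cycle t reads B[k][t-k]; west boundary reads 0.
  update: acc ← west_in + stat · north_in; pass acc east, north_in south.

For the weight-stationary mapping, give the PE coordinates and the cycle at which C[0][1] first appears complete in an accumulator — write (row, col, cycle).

(row, col, cycle) = (1, 1, 2)

Under WS, C[0][1] lands at PE[1][1]:
  step 0 · PE1,1: acc=0; fwd→0 fwd↓0
  step 1 · PE1,1: acc=0; fwd→0 fwd↓0
  step 2 · PE1,1: acc=34; fwd→6 fwd↓34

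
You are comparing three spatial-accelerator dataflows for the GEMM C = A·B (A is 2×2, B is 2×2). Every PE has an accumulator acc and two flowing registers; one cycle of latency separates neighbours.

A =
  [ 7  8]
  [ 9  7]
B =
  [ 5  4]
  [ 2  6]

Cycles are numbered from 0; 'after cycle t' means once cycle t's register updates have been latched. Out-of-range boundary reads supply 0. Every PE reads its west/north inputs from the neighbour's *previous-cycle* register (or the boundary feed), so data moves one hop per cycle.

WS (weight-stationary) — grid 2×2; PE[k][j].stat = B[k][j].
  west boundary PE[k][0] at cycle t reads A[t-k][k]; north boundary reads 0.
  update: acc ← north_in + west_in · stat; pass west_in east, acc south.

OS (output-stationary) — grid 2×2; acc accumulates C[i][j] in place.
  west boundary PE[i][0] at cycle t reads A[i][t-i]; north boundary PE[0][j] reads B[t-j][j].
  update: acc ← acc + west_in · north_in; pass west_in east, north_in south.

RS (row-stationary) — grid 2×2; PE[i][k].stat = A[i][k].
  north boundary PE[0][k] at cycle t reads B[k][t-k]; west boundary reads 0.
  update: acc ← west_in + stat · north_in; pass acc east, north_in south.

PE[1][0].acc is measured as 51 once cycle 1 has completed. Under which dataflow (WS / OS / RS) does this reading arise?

WS [2×2] PE[1][0] across cycles:
  @0  [1,0]  acc 0  |  →0  ↓0
  @1  [1,0]  acc 51  |  →8  ↓51
OS [2×2] PE[1][0] across cycles:
  @0  [1,0]  acc 0  |  →0  ↓0
  @1  [1,0]  acc 45  |  →9  ↓5
RS [2×2] PE[1][0] across cycles:
  @0  [1,0]  acc 0  |  →0  ↓0
  @1  [1,0]  acc 45  |  →45  ↓5

dataflow = WS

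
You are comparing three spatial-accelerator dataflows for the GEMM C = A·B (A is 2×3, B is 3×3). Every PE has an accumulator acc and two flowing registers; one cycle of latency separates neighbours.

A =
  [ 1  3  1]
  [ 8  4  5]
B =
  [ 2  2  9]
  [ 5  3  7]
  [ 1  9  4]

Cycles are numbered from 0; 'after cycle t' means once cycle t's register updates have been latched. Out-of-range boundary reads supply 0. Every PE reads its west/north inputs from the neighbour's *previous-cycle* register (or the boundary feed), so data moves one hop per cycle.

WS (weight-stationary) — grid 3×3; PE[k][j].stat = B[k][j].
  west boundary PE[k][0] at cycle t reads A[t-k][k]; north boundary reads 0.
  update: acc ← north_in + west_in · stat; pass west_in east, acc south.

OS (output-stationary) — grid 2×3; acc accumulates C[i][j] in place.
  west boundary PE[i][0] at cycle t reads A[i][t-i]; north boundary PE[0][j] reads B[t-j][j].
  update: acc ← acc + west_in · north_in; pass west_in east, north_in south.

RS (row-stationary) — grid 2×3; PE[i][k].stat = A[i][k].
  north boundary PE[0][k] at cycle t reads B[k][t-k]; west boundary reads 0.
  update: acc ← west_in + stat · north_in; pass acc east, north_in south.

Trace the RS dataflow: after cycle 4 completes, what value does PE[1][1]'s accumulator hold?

PE[1][1].acc = 100

RS on a 2×3 grid — tracing PE[1][1] and its feeders:
  0: (0,1).acc=0  regs=<0,0>
  0: (1,0).acc=0  regs=<0,0>
  0: (1,1).acc=0  regs=<0,0>
  1: (0,1).acc=17  regs=<17,5>
  1: (1,0).acc=16  regs=<16,2>
  1: (1,1).acc=0  regs=<0,0>
  2: (0,1).acc=11  regs=<11,3>
  2: (1,0).acc=16  regs=<16,2>
  2: (1,1).acc=36  regs=<36,5>
  3: (0,1).acc=30  regs=<30,7>
  3: (1,0).acc=72  regs=<72,9>
  3: (1,1).acc=28  regs=<28,3>
  4: (0,1).acc=0  regs=<0,0>
  4: (1,0).acc=0  regs=<0,0>
  4: (1,1).acc=100  regs=<100,7>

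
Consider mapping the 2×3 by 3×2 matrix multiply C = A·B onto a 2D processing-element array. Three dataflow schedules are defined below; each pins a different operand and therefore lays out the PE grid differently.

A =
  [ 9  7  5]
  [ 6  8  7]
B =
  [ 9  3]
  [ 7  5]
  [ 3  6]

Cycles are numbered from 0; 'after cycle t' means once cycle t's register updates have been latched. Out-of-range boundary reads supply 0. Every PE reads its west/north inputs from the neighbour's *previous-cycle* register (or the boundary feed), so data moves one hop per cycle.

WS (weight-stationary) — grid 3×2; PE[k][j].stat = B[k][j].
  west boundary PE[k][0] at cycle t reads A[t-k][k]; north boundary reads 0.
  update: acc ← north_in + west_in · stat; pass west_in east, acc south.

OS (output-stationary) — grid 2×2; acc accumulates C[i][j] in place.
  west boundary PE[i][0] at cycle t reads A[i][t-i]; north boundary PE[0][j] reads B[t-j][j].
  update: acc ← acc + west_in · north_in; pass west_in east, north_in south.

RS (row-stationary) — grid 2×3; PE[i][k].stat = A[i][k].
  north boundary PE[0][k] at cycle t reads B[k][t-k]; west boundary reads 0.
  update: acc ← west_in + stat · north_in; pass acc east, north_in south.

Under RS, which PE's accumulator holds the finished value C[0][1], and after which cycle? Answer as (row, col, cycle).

(row, col, cycle) = (0, 2, 3)

RS: C[0][1] accumulates in PE[0][2]:
  @0  [0,2]  acc 0  |  →0  ↓0
  @1  [0,2]  acc 0  |  →0  ↓0
  @2  [0,2]  acc 145  |  →145  ↓3
  @3  [0,2]  acc 92  |  →92  ↓6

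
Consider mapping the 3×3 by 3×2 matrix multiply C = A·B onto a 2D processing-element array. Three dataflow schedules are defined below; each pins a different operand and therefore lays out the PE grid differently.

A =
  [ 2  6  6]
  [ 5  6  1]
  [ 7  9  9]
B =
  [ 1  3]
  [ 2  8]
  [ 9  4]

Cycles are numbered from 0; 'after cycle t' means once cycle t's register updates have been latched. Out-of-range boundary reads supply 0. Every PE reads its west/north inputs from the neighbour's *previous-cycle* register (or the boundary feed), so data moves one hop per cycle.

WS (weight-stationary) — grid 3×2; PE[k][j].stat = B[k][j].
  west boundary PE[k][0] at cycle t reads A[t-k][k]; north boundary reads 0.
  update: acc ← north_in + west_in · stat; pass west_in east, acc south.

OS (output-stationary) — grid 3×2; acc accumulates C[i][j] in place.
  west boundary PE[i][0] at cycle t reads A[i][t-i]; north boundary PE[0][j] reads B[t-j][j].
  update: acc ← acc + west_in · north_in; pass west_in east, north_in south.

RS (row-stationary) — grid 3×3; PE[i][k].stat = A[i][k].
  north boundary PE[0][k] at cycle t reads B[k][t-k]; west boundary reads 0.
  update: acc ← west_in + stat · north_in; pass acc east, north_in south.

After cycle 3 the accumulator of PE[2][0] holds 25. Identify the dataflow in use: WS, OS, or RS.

dataflow = OS

Under WS (3×2), PE[2][0]:
  after 0 — PE[2][0] acc=0, pass-E 0, pass-S 0
  after 1 — PE[2][0] acc=0, pass-E 0, pass-S 0
  after 2 — PE[2][0] acc=68, pass-E 6, pass-S 68
  after 3 — PE[2][0] acc=26, pass-E 1, pass-S 26
Under OS (3×2), PE[2][0]:
  after 0 — PE[2][0] acc=0, pass-E 0, pass-S 0
  after 1 — PE[2][0] acc=0, pass-E 0, pass-S 0
  after 2 — PE[2][0] acc=7, pass-E 7, pass-S 1
  after 3 — PE[2][0] acc=25, pass-E 9, pass-S 2
Under RS (3×3), PE[2][0]:
  after 0 — PE[2][0] acc=0, pass-E 0, pass-S 0
  after 1 — PE[2][0] acc=0, pass-E 0, pass-S 0
  after 2 — PE[2][0] acc=7, pass-E 7, pass-S 1
  after 3 — PE[2][0] acc=21, pass-E 21, pass-S 3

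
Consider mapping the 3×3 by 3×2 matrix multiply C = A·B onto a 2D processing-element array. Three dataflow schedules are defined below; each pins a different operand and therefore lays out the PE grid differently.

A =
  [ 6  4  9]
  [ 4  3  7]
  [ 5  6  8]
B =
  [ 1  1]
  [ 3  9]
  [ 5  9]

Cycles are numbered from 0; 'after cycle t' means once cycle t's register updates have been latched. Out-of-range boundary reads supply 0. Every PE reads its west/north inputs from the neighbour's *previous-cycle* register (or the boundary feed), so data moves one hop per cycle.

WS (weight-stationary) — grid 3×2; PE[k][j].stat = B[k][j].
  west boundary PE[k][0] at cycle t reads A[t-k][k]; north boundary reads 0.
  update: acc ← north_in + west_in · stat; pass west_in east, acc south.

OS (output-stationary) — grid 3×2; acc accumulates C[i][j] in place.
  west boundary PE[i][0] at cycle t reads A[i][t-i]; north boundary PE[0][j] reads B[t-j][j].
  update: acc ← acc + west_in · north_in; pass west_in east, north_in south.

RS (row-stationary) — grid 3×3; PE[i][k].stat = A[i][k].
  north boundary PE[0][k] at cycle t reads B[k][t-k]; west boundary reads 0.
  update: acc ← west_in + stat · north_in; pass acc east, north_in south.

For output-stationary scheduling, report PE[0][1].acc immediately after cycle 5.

PE[0][1].acc = 123

OS 3×2: PE[0][1] cycle-by-cycle (with neighbour feeds):
  t=0 PE[0][0]: acc=6 h=6 v=1
  t=0 PE[0][1]: acc=0 h=0 v=0
  t=1 PE[0][0]: acc=18 h=4 v=3
  t=1 PE[0][1]: acc=6 h=6 v=1
  t=2 PE[0][0]: acc=63 h=9 v=5
  t=2 PE[0][1]: acc=42 h=4 v=9
  t=3 PE[0][0]: acc=63 h=0 v=0
  t=3 PE[0][1]: acc=123 h=9 v=9
  t=4 PE[0][0]: acc=63 h=0 v=0
  t=4 PE[0][1]: acc=123 h=0 v=0
  t=5 PE[0][0]: acc=63 h=0 v=0
  t=5 PE[0][1]: acc=123 h=0 v=0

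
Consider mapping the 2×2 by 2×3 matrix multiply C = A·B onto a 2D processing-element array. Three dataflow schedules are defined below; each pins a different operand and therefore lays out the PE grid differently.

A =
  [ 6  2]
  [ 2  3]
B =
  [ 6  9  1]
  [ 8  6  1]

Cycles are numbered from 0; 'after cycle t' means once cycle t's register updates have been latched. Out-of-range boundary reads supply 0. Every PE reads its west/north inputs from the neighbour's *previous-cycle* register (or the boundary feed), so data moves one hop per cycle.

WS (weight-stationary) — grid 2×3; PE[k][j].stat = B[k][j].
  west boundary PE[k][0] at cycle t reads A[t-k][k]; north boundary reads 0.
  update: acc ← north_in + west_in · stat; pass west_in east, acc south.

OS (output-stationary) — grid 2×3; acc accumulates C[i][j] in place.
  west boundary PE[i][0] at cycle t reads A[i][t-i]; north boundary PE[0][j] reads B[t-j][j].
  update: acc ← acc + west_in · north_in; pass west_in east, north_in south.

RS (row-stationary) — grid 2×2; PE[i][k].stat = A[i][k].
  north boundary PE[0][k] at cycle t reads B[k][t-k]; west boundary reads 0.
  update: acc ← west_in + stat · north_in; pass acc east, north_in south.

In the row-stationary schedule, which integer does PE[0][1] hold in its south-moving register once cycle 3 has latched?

register = 1

RS (2×2). Following PE[0][1] plus its west/north inputs:
  cycle 0: PE[0][0] → acc 36, east 36, south 6
  cycle 0: PE[0][1] → acc 0, east 0, south 0
  cycle 1: PE[0][0] → acc 54, east 54, south 9
  cycle 1: PE[0][1] → acc 52, east 52, south 8
  cycle 2: PE[0][0] → acc 6, east 6, south 1
  cycle 2: PE[0][1] → acc 66, east 66, south 6
  cycle 3: PE[0][0] → acc 0, east 0, south 0
  cycle 3: PE[0][1] → acc 8, east 8, south 1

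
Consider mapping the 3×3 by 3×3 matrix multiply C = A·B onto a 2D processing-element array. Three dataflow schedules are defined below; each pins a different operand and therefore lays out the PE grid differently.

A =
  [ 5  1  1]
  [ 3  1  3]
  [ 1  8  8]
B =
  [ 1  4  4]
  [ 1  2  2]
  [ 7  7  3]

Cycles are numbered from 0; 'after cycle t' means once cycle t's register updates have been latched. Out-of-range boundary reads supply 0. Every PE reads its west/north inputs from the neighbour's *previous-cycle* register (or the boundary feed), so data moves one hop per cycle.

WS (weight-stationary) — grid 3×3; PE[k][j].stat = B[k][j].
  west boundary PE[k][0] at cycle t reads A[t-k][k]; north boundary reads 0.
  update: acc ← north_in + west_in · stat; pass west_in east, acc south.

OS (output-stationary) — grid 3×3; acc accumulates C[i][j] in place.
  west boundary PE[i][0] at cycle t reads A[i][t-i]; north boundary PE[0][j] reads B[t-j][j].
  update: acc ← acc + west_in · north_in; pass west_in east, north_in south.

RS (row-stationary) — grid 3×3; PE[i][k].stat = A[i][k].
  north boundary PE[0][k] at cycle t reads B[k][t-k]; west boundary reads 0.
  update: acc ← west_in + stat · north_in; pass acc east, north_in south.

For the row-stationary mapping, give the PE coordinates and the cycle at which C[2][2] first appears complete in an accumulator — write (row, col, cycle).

RS — PE[2][2] is where C[2][2] collects:
  0: (2,2).acc=0  regs=<0,0>
  1: (2,2).acc=0  regs=<0,0>
  2: (2,2).acc=0  regs=<0,0>
  3: (2,2).acc=0  regs=<0,0>
  4: (2,2).acc=65  regs=<65,7>
  5: (2,2).acc=76  regs=<76,7>
  6: (2,2).acc=44  regs=<44,3>

(row, col, cycle) = (2, 2, 6)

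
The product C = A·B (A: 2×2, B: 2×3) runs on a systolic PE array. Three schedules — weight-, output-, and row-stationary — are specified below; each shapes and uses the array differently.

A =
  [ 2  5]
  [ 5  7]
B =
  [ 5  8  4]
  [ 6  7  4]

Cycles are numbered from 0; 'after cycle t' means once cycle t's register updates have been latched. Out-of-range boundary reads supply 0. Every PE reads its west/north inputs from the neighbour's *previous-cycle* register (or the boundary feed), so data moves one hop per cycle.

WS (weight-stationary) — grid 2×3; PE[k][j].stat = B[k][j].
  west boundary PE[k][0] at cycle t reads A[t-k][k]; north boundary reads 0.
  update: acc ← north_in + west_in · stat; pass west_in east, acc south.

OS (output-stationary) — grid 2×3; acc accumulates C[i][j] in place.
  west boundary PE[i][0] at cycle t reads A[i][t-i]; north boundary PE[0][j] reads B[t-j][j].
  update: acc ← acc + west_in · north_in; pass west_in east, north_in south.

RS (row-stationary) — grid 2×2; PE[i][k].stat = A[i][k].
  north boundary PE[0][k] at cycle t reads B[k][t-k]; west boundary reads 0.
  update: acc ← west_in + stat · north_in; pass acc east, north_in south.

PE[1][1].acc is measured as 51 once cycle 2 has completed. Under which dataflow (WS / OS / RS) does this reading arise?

WS [2×3] PE[1][1] across cycles:
  c0 r1c1: 0 / 0 / 0
  c1 r1c1: 0 / 0 / 0
  c2 r1c1: 51 / 5 / 51
OS [2×3] PE[1][1] across cycles:
  c0 r1c1: 0 / 0 / 0
  c1 r1c1: 0 / 0 / 0
  c2 r1c1: 40 / 5 / 8
RS [2×2] PE[1][1] across cycles:
  c0 r1c1: 0 / 0 / 0
  c1 r1c1: 0 / 0 / 0
  c2 r1c1: 67 / 67 / 6

dataflow = WS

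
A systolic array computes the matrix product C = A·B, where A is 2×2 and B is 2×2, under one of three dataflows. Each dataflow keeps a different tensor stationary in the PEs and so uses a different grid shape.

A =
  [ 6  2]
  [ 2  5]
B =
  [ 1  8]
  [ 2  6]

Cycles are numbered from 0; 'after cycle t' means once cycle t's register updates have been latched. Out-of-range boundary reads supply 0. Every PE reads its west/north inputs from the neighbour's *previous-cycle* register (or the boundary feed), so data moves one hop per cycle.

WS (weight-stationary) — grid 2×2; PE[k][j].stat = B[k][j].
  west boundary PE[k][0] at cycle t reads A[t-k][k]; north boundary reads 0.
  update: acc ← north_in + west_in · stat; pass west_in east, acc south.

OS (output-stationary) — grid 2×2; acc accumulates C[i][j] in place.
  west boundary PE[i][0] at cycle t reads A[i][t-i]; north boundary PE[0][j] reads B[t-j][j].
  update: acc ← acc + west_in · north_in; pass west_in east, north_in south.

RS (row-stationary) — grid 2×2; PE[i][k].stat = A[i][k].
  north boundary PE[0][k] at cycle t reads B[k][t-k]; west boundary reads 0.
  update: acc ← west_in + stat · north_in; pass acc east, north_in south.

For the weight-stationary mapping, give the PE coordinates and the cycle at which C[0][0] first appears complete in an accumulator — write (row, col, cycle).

WS — PE[1][0] is where C[0][0] collects:
  [0] (1,0) acc=0 (h:0 v:0)
  [1] (1,0) acc=10 (h:2 v:10)

(row, col, cycle) = (1, 0, 1)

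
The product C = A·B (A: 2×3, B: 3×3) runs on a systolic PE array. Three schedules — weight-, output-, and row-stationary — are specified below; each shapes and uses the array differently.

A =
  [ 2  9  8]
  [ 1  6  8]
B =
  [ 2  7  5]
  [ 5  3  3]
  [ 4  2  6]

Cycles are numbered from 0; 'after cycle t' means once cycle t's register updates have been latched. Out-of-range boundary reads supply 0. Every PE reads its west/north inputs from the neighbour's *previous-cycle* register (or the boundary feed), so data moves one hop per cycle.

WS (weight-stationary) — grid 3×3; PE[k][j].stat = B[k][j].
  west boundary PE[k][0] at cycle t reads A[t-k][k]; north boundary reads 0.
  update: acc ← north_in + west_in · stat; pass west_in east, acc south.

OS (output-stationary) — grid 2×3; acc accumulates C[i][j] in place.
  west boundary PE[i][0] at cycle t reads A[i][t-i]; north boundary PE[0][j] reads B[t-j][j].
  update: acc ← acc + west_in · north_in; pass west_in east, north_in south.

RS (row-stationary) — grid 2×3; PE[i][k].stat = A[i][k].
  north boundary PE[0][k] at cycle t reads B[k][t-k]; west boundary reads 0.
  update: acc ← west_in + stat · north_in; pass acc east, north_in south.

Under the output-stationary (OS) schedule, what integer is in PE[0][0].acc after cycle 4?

OS on a 2×3 grid — tracing PE[0][0] and its feeders:
  t=0 PE[0][0]: acc=4 h=2 v=2
  t=1 PE[0][0]: acc=49 h=9 v=5
  t=2 PE[0][0]: acc=81 h=8 v=4
  t=3 PE[0][0]: acc=81 h=0 v=0
  t=4 PE[0][0]: acc=81 h=0 v=0

PE[0][0].acc = 81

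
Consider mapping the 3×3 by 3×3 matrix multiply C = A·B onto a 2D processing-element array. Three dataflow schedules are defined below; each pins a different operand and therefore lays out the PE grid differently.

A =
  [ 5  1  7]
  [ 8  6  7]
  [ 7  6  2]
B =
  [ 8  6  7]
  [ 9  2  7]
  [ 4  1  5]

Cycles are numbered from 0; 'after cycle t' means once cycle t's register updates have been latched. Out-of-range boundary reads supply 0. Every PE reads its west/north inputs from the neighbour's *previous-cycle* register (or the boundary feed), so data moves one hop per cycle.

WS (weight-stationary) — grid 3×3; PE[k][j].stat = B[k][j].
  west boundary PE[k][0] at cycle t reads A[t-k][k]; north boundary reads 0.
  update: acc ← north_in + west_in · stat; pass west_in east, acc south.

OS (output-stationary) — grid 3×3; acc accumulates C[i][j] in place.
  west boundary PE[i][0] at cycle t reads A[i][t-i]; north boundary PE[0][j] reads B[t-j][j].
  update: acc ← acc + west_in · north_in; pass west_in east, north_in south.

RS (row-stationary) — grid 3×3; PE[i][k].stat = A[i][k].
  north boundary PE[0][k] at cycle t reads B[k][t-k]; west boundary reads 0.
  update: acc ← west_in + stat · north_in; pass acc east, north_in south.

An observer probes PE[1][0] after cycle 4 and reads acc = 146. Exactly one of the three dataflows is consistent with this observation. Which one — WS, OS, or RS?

dataflow = OS

— WS: 3×3; PE[1][0] trace:
  step 0 · PE1,0: acc=0; fwd→0 fwd↓0
  step 1 · PE1,0: acc=49; fwd→1 fwd↓49
  step 2 · PE1,0: acc=118; fwd→6 fwd↓118
  step 3 · PE1,0: acc=110; fwd→6 fwd↓110
  step 4 · PE1,0: acc=0; fwd→0 fwd↓0
— OS: 3×3; PE[1][0] trace:
  step 0 · PE1,0: acc=0; fwd→0 fwd↓0
  step 1 · PE1,0: acc=64; fwd→8 fwd↓8
  step 2 · PE1,0: acc=118; fwd→6 fwd↓9
  step 3 · PE1,0: acc=146; fwd→7 fwd↓4
  step 4 · PE1,0: acc=146; fwd→0 fwd↓0
— RS: 3×3; PE[1][0] trace:
  step 0 · PE1,0: acc=0; fwd→0 fwd↓0
  step 1 · PE1,0: acc=64; fwd→64 fwd↓8
  step 2 · PE1,0: acc=48; fwd→48 fwd↓6
  step 3 · PE1,0: acc=56; fwd→56 fwd↓7
  step 4 · PE1,0: acc=0; fwd→0 fwd↓0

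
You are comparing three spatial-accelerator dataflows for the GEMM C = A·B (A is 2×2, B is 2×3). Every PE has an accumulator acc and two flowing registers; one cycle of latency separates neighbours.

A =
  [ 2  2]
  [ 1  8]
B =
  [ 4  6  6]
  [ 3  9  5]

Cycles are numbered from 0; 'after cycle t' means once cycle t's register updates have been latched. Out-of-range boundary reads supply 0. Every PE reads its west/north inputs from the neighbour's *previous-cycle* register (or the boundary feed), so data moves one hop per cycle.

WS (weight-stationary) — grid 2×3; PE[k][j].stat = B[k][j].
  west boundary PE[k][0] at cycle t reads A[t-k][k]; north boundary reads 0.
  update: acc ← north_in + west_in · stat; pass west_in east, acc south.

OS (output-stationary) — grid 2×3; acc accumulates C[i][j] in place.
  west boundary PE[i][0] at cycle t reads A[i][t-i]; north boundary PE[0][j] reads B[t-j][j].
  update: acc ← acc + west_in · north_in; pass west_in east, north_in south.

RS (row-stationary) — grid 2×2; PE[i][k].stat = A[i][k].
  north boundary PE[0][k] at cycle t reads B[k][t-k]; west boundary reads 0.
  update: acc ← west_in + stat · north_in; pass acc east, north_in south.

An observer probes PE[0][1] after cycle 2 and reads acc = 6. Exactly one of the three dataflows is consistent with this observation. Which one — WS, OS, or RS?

WS [2×3] PE[0][1] across cycles:
  step 0 · PE0,1: acc=0; fwd→0 fwd↓0
  step 1 · PE0,1: acc=12; fwd→2 fwd↓12
  step 2 · PE0,1: acc=6; fwd→1 fwd↓6
OS [2×3] PE[0][1] across cycles:
  step 0 · PE0,1: acc=0; fwd→0 fwd↓0
  step 1 · PE0,1: acc=12; fwd→2 fwd↓6
  step 2 · PE0,1: acc=30; fwd→2 fwd↓9
RS [2×2] PE[0][1] across cycles:
  step 0 · PE0,1: acc=0; fwd→0 fwd↓0
  step 1 · PE0,1: acc=14; fwd→14 fwd↓3
  step 2 · PE0,1: acc=30; fwd→30 fwd↓9

dataflow = WS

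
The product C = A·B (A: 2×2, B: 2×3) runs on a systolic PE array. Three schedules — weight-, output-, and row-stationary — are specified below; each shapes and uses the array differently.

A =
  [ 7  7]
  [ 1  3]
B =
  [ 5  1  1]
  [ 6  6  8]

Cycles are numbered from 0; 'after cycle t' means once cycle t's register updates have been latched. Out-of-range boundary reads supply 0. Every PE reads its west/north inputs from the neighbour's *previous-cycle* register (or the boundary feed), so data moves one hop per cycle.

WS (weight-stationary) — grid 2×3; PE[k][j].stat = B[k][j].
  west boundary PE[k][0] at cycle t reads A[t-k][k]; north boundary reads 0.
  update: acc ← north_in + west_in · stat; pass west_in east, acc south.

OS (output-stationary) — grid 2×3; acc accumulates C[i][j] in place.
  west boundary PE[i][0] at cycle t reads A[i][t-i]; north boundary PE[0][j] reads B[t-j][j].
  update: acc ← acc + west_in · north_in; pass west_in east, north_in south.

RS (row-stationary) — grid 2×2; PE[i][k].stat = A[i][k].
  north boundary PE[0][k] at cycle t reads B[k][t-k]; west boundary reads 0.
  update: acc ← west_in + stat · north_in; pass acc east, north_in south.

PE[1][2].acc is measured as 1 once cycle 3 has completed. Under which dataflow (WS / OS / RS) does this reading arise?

WS (2×3 grid), PE[1][2]:
  cycle 0: PE[1][2] → acc 0, east 0, south 0
  cycle 1: PE[1][2] → acc 0, east 0, south 0
  cycle 2: PE[1][2] → acc 0, east 0, south 0
  cycle 3: PE[1][2] → acc 63, east 7, south 63
OS (2×3 grid), PE[1][2]:
  cycle 0: PE[1][2] → acc 0, east 0, south 0
  cycle 1: PE[1][2] → acc 0, east 0, south 0
  cycle 2: PE[1][2] → acc 0, east 0, south 0
  cycle 3: PE[1][2] → acc 1, east 1, south 1
RS (2×2): PE[1][2] does not exist.

dataflow = OS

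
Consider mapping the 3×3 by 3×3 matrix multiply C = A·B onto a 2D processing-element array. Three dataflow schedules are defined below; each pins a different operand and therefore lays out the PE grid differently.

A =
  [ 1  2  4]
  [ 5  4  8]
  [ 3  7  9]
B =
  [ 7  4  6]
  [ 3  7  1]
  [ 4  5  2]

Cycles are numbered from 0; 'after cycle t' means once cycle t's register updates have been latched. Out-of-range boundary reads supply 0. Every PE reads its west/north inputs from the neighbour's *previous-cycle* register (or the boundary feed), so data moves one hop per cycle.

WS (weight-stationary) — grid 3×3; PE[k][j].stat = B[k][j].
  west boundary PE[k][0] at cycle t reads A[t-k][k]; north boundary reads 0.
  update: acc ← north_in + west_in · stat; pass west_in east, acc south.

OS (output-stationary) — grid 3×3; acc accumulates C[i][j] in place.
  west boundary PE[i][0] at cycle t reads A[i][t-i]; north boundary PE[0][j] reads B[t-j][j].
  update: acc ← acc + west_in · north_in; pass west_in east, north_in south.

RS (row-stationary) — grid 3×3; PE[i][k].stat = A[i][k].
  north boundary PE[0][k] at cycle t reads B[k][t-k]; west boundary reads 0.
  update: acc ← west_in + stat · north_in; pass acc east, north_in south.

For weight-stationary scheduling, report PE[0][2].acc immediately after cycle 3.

PE[0][2].acc = 30

Tracing WS — 3×3 array, target PE[0][2]:
  after 0 — PE[0][1] acc=0, pass-E 0, pass-S 0
  after 0 — PE[0][2] acc=0, pass-E 0, pass-S 0
  after 1 — PE[0][1] acc=4, pass-E 1, pass-S 4
  after 1 — PE[0][2] acc=0, pass-E 0, pass-S 0
  after 2 — PE[0][1] acc=20, pass-E 5, pass-S 20
  after 2 — PE[0][2] acc=6, pass-E 1, pass-S 6
  after 3 — PE[0][1] acc=12, pass-E 3, pass-S 12
  after 3 — PE[0][2] acc=30, pass-E 5, pass-S 30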